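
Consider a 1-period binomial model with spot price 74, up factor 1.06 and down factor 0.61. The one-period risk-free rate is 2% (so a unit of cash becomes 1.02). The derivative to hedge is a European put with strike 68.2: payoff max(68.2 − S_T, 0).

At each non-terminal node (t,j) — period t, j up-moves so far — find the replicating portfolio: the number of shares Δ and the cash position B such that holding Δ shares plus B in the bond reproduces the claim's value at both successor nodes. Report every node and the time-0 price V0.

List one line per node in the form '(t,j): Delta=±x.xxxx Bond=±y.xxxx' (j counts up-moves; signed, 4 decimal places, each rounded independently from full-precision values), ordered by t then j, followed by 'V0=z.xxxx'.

No-arbitrage ⇒ martingale measure with p* = (R−d)/(u−d) = 0.9111.
Payoff layer (t=1): V(1,0)=23.0600, V(1,1)=0.0000
  t=0,j=0: stock 74.0000 → up 78.4400 (V=0.0000), down 45.1400 (V=23.0600). Price 2.0096; hedge Δ=-0.6925, bond B=53.2540.
Root portfolio cost Δ·74+B reproduces V0=2.0096.

(0,0): Delta=-0.6925 Bond=53.2540
V0=2.0096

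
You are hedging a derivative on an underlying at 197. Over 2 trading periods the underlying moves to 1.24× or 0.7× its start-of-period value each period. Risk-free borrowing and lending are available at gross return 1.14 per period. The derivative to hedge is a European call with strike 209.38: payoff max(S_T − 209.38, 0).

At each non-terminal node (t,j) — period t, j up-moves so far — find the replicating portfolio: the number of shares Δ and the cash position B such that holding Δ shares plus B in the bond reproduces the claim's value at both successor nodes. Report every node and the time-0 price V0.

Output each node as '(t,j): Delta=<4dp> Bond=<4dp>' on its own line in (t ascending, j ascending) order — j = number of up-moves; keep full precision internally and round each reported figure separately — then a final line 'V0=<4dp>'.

Since d<R<u, set p* = (R−d)/(u−d) = 0.8148; price each node as the discounted p*-expectation of its children.
Terminal values V(2,·): V(2,0)=0.0000, V(2,1)=0.0000, V(2,2)=93.5272
(1,0): S=137.9000. Δ = (V_up−V_dn)/(S_up−S_dn) = (0.0000−0.0000)/(170.9960−96.5300) = 0.0000. V = [p*·0.0000 + (1−p*)·0.0000]/1.14 = 0.0000. B = V − Δ·S = 0.0000.
(1,1): S=244.2800. Δ = (V_up−V_dn)/(S_up−S_dn) = (93.5272−0.0000)/(302.9072−170.9960) = 0.7090. V = [p*·93.5272 + (1−p*)·0.0000]/1.14 = 66.8486. B = V − Δ·S = -106.3500.
(0,0): S=197.0000. Δ = (V_up−V_dn)/(S_up−S_dn) = (66.8486−0.0000)/(244.2800−137.9000) = 0.6284. V = [p*·66.8486 + (1−p*)·0.0000]/1.14 = 47.7800. B = V − Δ·S = -76.0136.
Check: Δ(0,0)·S0 + B(0,0) = 47.7800 = V0.

(0,0): Delta=0.6284 Bond=-76.0136
(1,0): Delta=0.0000 Bond=0.0000
(1,1): Delta=0.7090 Bond=-106.3500
V0=47.7800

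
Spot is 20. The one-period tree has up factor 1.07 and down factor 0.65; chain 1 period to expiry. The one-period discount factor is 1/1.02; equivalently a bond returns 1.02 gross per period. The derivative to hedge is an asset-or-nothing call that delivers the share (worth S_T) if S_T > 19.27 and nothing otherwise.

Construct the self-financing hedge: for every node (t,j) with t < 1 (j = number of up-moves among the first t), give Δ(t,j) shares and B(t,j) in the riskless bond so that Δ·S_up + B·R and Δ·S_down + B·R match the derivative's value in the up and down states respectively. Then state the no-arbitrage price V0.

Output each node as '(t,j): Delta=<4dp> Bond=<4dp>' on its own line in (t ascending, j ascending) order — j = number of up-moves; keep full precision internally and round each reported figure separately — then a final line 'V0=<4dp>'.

Since d<R<u, set p* = (R−d)/(u−d) = 0.8810; price each node as the discounted p*-expectation of its children.
At expiry t=1: V(1,0)=0.0000, V(1,1)=21.4000
Node (0,0) S=20.0000: V=(p*·21.4000+(1−p*)·0.0000)/1.02=18.4827; Δ=(21.4000−0.0000)/(21.4000−13.0000)=2.5476; B=V−Δ·S=-32.4697
Each (Δ,B) replicates both successor values, so the strategy is self-financing and V0 is arbitrage-free.

(0,0): Delta=2.5476 Bond=-32.4697
V0=18.4827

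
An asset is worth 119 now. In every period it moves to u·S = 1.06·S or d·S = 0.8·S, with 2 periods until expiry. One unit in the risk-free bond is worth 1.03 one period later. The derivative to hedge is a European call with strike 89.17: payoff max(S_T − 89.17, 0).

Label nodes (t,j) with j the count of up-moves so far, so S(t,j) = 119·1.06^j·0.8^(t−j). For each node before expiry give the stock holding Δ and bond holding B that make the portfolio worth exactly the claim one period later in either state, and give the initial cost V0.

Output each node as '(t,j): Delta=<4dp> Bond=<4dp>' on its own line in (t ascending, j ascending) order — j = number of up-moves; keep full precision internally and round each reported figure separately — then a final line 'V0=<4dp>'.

(0,0): Delta=0.9529 Bond=-78.2825
(1,0): Delta=0.4744 Bond=-35.0769
(1,1): Delta=1.0000 Bond=-86.5728
V0=35.1120

The replicating-portfolio and risk-neutral prices coincide; use p* = (1.03−0.8)/(1.06−0.8) = 0.8846 for the latter.
Terminal values V(2,·): V(2,0)=0.0000, V(2,1)=11.7420, V(2,2)=44.5384
(1,0): S=95.2000. Δ = (V_up−V_dn)/(S_up−S_dn) = (11.7420−0.0000)/(100.9120−76.1600) = 0.4744. V = [p*·11.7420 + (1−p*)·0.0000]/1.03 = 10.0846. B = V − Δ·S = -35.0769.
(1,1): S=126.1400. Δ = (V_up−V_dn)/(S_up−S_dn) = (44.5384−11.7420)/(133.7084−100.9120) = 1.0000. V = [p*·44.5384 + (1−p*)·11.7420]/1.03 = 39.5672. B = V − Δ·S = -86.5728.
(0,0): S=119.0000. Δ = (V_up−V_dn)/(S_up−S_dn) = (39.5672−10.0846)/(126.1400−95.2000) = 0.9529. V = [p*·39.5672 + (1−p*)·10.0846]/1.03 = 35.1120. B = V − Δ·S = -78.2825.
Each (Δ,B) replicates both successor values, so the strategy is self-financing and V0 is arbitrage-free.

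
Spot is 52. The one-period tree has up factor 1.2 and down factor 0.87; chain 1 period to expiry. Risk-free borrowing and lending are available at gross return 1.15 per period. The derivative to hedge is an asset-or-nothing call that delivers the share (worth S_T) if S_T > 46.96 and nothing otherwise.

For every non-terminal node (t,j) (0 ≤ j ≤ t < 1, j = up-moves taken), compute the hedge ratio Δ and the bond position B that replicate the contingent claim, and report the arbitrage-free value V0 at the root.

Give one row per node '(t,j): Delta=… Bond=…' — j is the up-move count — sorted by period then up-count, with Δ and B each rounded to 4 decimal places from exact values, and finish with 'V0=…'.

Under the risk-neutral measure, an up-move has probability p* = (R−d)/(u−d) = 0.8485 and values discount at R = 1.15.
Terminal values V(1,·): V(1,0)=0.0000, V(1,1)=62.4000
(0,0): S=52.0000. Δ = (V_up−V_dn)/(S_up−S_dn) = (62.4000−0.0000)/(62.4000−45.2400) = 3.6364. V = [p*·62.4000 + (1−p*)·0.0000]/1.15 = 46.0395. B = V − Δ·S = -143.0514.
Each (Δ,B) replicates both successor values, so the strategy is self-financing and V0 is arbitrage-free.

(0,0): Delta=3.6364 Bond=-143.0514
V0=46.0395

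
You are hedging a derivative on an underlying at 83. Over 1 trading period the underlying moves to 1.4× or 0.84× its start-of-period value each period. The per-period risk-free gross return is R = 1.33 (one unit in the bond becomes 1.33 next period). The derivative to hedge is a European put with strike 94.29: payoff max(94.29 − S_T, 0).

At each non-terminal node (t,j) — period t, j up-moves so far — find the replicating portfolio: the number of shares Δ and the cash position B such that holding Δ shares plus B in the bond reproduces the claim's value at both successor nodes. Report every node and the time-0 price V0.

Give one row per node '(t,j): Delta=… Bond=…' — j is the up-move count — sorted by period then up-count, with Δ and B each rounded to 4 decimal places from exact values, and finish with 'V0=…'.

No-arbitrage ⇒ martingale measure with p* = (R−d)/(u−d) = 0.8750.
Payoff layer (t=1): V(1,0)=24.5700, V(1,1)=0.0000
  t=0,j=0: stock 83.0000 → up 116.2000 (V=0.0000), down 69.7200 (V=24.5700). Price 2.3092; hedge Δ=-0.5286, bond B=46.1842.
Check: Δ(0,0)·S0 + B(0,0) = 2.3092 = V0.

(0,0): Delta=-0.5286 Bond=46.1842
V0=2.3092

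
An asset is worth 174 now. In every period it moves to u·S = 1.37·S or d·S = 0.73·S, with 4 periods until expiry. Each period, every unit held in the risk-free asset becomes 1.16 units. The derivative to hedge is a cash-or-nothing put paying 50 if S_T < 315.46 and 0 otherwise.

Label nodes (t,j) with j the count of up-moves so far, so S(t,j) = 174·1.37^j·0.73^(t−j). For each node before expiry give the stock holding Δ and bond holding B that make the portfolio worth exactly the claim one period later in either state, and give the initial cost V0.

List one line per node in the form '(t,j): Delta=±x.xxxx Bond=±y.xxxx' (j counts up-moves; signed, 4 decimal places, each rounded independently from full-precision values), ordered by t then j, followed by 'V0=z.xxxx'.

Risk-neutral probability p* = (R−d)/(u−d) = (1.16−0.73)/(1.37−0.73) = 0.6719.
Payoff layer (t=4): V(4,0)=50.0000, V(4,1)=50.0000, V(4,2)=50.0000, V(4,3)=0.0000, V(4,4)=0.0000
  t=3,j=0: stock 67.6890 → up 92.7339 (V=50.0000), down 49.4129 (V=50.0000). Price 43.1034; hedge Δ=0.0000, bond B=43.1034.
  t=3,j=1: stock 127.0327 → up 174.0348 (V=50.0000), down 92.7339 (V=50.0000). Price 43.1034; hedge Δ=0.0000, bond B=43.1034.
  t=3,j=2: stock 238.4038 → up 326.6133 (V=0.0000), down 174.0348 (V=50.0000). Price 14.1433; hedge Δ=-0.3277, bond B=92.2683.
  t=3,j=3: stock 447.4154 → up 612.9591 (V=0.0000), down 326.6133 (V=0.0000). Price 0.0000; hedge Δ=0.0000, bond B=0.0000.
  t=2,j=0: stock 92.7246 → up 127.0327 (V=43.1034), down 67.6890 (V=43.1034). Price 37.1581; hedge Δ=0.0000, bond B=37.1581.
  t=2,j=1: stock 174.0174 → up 238.4038 (V=14.1433), down 127.0327 (V=43.1034). Price 20.3844; hedge Δ=-0.2600, bond B=65.6346.
  t=2,j=2: stock 326.5806 → up 447.4154 (V=0.0000), down 238.4038 (V=14.1433). Price 4.0007; hedge Δ=-0.0677, bond B=26.0996.
  t=1,j=0: stock 127.0200 → up 174.0174 (V=20.3844), down 92.7246 (V=37.1581). Price 22.3175; hedge Δ=-0.2063, bond B=48.5265.
  t=1,j=1: stock 238.3800 → up 326.5806 (V=4.0007), down 174.0174 (V=20.3844). Price 8.0832; hedge Δ=-0.1074, bond B=33.6828.
  t=0,j=0: stock 174.0000 → up 238.3800 (V=8.0832), down 127.0200 (V=22.3175). Price 10.9947; hedge Δ=-0.1278, bond B=33.2357.
Root portfolio cost Δ·174+B reproduces V0=10.9947.

(0,0): Delta=-0.1278 Bond=33.2357
(1,0): Delta=-0.2063 Bond=48.5265
(1,1): Delta=-0.1074 Bond=33.6828
(2,0): Delta=0.0000 Bond=37.1581
(2,1): Delta=-0.2600 Bond=65.6346
(2,2): Delta=-0.0677 Bond=26.0996
(3,0): Delta=0.0000 Bond=43.1034
(3,1): Delta=0.0000 Bond=43.1034
(3,2): Delta=-0.3277 Bond=92.2683
(3,3): Delta=0.0000 Bond=0.0000
V0=10.9947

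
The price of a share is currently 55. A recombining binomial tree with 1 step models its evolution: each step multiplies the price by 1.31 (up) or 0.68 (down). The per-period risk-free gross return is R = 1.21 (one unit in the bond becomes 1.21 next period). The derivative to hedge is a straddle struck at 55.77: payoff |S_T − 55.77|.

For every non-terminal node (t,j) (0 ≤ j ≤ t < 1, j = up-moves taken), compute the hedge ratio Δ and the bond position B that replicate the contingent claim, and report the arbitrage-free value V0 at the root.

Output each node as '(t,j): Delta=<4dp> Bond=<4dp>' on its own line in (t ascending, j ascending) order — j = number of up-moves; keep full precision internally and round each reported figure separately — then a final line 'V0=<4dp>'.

The replicating-portfolio and risk-neutral prices coincide; use p* = (1.21−0.68)/(1.31−0.68) = 0.8413 for the latter.
Terminal values V(1,·): V(1,0)=18.3700, V(1,1)=16.2800
  t=0,j=0: stock 55.0000 → up 72.0500 (V=16.2800), down 37.4000 (V=18.3700). Price 13.7287; hedge Δ=-0.0603, bond B=17.0462.
Self-financing check: at every node Δ·S+B equals the discounted successor values.

(0,0): Delta=-0.0603 Bond=17.0462
V0=13.7287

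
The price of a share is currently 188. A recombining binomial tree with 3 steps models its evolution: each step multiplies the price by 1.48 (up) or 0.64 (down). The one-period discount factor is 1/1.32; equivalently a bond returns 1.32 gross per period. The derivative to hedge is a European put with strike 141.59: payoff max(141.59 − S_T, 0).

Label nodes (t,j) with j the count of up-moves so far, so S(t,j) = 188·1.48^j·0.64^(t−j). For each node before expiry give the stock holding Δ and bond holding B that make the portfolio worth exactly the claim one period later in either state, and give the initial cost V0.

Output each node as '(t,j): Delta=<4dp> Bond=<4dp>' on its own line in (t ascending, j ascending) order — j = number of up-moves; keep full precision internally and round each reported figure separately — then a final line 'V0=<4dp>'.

The replicating-portfolio and risk-neutral prices coincide; use p* = (1.32−0.64)/(1.48−0.64) = 0.8095 for the latter.
At expiry t=3: V(3,0)=92.3069, V(3,1)=27.6229, V(3,2)=0.0000, V(3,3)=0.0000
Node (2,0) S=77.0048: V=(p*·27.6229+(1−p*)·92.3069)/1.32=30.2604; Δ=(27.6229−92.3069)/(113.9671−49.2831)=-1.0000; B=V−Δ·S=107.2652
Node (2,1) S=178.0736: V=(p*·0.0000+(1−p*)·27.6229)/1.32=3.9860; Δ=(0.0000−27.6229)/(263.5489−113.9671)=-0.1847; B=V−Δ·S=36.8704
Node (2,2) S=411.7952: V=(p*·0.0000+(1−p*)·0.0000)/1.32=0.0000; Δ=(0.0000−0.0000)/(609.4569−263.5489)=0.0000; B=V−Δ·S=0.0000
Node (1,0) S=120.3200: V=(p*·3.9860+(1−p*)·30.2604)/1.32=6.8111; Δ=(3.9860−30.2604)/(178.0736−77.0048)=-0.2600; B=V−Δ·S=38.0901
Node (1,1) S=278.2400: V=(p*·0.0000+(1−p*)·3.9860)/1.32=0.5752; Δ=(0.0000−3.9860)/(411.7952−178.0736)=-0.0171; B=V−Δ·S=5.3204
Node (0,0) S=188.0000: V=(p*·0.5752+(1−p*)·6.8111)/1.32=1.3356; Δ=(0.5752−6.8111)/(278.2400−120.3200)=-0.0395; B=V−Δ·S=8.7593
The time-0 hedge costs 1.3356, which is the no-arbitrage price.

(0,0): Delta=-0.0395 Bond=8.7593
(1,0): Delta=-0.2600 Bond=38.0901
(1,1): Delta=-0.0171 Bond=5.3204
(2,0): Delta=-1.0000 Bond=107.2652
(2,1): Delta=-0.1847 Bond=36.8704
(2,2): Delta=0.0000 Bond=0.0000
V0=1.3356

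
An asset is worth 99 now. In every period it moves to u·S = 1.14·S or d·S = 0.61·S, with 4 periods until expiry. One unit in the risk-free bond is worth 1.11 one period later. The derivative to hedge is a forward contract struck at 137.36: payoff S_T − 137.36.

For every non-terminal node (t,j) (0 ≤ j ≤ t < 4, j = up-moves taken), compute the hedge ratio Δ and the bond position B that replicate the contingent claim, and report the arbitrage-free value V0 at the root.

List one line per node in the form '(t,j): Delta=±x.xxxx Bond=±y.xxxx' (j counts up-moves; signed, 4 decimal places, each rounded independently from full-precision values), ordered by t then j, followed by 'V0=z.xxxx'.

Risk-neutral probability p* = (R−d)/(u−d) = (1.11−0.61)/(1.14−0.61) = 0.9434.
Terminal values V(4,·): V(4,0)=-123.6526, V(4,1)=-111.7429, V(4,2)=-89.4855, V(4,3)=-47.8896, V(4,4)=29.8471
(3,0): S=22.4711. Δ = (V_up−V_dn)/(S_up−S_dn) = (-111.7429−-123.6526)/(25.6171−13.7074) = 1.0000. V = [p*·-111.7429 + (1−p*)·-123.6526]/1.11 = -101.2766. B = V − Δ·S = -123.7477.
(3,1): S=41.9952. Δ = (V_up−V_dn)/(S_up−S_dn) = (-89.4855−-111.7429)/(47.8745−25.6171) = 1.0000. V = [p*·-89.4855 + (1−p*)·-111.7429]/1.11 = -81.7525. B = V − Δ·S = -123.7477.
(3,2): S=78.4828. Δ = (V_up−V_dn)/(S_up−S_dn) = (-47.8896−-89.4855)/(89.4704−47.8745) = 1.0000. V = [p*·-47.8896 + (1−p*)·-89.4855]/1.11 = -45.2649. B = V − Δ·S = -123.7477.
(3,3): S=146.6729. Δ = (V_up−V_dn)/(S_up−S_dn) = (29.8471−-47.8896)/(167.2071−89.4704) = 1.0000. V = [p*·29.8471 + (1−p*)·-47.8896]/1.11 = 22.9251. B = V − Δ·S = -123.7477.
(2,0): S=36.8379. Δ = (V_up−V_dn)/(S_up−S_dn) = (-81.7525−-101.2766)/(41.9952−22.4711) = 1.0000. V = [p*·-81.7525 + (1−p*)·-101.2766]/1.11 = -74.6466. B = V − Δ·S = -111.4845.
(2,1): S=68.8446. Δ = (V_up−V_dn)/(S_up−S_dn) = (-45.2649−-81.7525)/(78.4828−41.9952) = 1.0000. V = [p*·-45.2649 + (1−p*)·-81.7525]/1.11 = -42.6399. B = V − Δ·S = -111.4845.
(2,2): S=128.6604. Δ = (V_up−V_dn)/(S_up−S_dn) = (22.9251−-45.2649)/(146.6729−78.4828) = 1.0000. V = [p*·22.9251 + (1−p*)·-45.2649]/1.11 = 17.1759. B = V − Δ·S = -111.4845.
(1,0): S=60.3900. Δ = (V_up−V_dn)/(S_up−S_dn) = (-42.6399−-74.6466)/(68.8446−36.8379) = 1.0000. V = [p*·-42.6399 + (1−p*)·-74.6466]/1.11 = -40.0464. B = V − Δ·S = -100.4364.
(1,1): S=112.8600. Δ = (V_up−V_dn)/(S_up−S_dn) = (17.1759−-42.6399)/(128.6604−68.8446) = 1.0000. V = [p*·17.1759 + (1−p*)·-42.6399]/1.11 = 12.4236. B = V − Δ·S = -100.4364.
(0,0): S=99.0000. Δ = (V_up−V_dn)/(S_up−S_dn) = (12.4236−-40.0464)/(112.8600−60.3900) = 1.0000. V = [p*·12.4236 + (1−p*)·-40.0464]/1.11 = 8.5167. B = V − Δ·S = -90.4833.
The time-0 hedge costs 8.5167, which is the no-arbitrage price.

(0,0): Delta=1.0000 Bond=-90.4833
(1,0): Delta=1.0000 Bond=-100.4364
(1,1): Delta=1.0000 Bond=-100.4364
(2,0): Delta=1.0000 Bond=-111.4845
(2,1): Delta=1.0000 Bond=-111.4845
(2,2): Delta=1.0000 Bond=-111.4845
(3,0): Delta=1.0000 Bond=-123.7477
(3,1): Delta=1.0000 Bond=-123.7477
(3,2): Delta=1.0000 Bond=-123.7477
(3,3): Delta=1.0000 Bond=-123.7477
V0=8.5167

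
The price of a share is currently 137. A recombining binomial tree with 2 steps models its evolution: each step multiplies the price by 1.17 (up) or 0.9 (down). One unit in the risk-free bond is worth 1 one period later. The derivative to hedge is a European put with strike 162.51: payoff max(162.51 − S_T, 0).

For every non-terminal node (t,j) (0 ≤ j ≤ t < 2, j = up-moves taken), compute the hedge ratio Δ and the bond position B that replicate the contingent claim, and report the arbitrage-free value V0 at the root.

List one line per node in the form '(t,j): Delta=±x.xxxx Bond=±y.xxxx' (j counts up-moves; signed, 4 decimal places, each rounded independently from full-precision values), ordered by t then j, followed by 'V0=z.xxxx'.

(0,0): Delta=-0.7494 Bond=131.6096
(1,0): Delta=-1.0000 Bond=162.5100
(1,1): Delta=-0.4217 Bond=79.0790
V0=28.9434

Under the risk-neutral measure, an up-move has probability p* = (R−d)/(u−d) = 0.3704 and values discount at R = 1.
Terminal values V(2,·): V(2,0)=51.5400, V(2,1)=18.2490, V(2,2)=0.0000
Node (1,0) S=123.3000: V=(p*·18.2490+(1−p*)·51.5400)/1=39.2100; Δ=(18.2490−51.5400)/(144.2610−110.9700)=-1.0000; B=V−Δ·S=162.5100
Node (1,1) S=160.2900: V=(p*·0.0000+(1−p*)·18.2490)/1=11.4901; Δ=(0.0000−18.2490)/(187.5393−144.2610)=-0.4217; B=V−Δ·S=79.0790
Node (0,0) S=137.0000: V=(p*·11.4901+(1−p*)·39.2100)/1=28.9434; Δ=(11.4901−39.2100)/(160.2900−123.3000)=-0.7494; B=V−Δ·S=131.6096
Self-financing check: at every node Δ·S+B equals the discounted successor values.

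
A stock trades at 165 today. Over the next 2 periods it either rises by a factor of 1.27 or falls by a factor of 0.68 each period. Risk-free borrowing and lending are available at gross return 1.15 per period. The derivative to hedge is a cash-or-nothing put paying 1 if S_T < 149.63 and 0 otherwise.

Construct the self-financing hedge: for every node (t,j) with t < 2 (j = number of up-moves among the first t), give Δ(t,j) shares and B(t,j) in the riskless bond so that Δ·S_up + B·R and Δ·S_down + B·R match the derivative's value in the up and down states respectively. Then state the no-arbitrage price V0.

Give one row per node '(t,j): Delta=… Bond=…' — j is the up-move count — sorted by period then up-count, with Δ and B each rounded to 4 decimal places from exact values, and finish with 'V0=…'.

Risk-neutral probability p* = (R−d)/(u−d) = (1.15−0.68)/(1.27−0.68) = 0.7966.
Terminal values V(2,·): V(2,0)=1.0000, V(2,1)=1.0000, V(2,2)=0.0000
  t=1,j=0: stock 112.2000 → up 142.4940 (V=1.0000), down 76.2960 (V=1.0000). Price 0.8696; hedge Δ=0.0000, bond B=0.8696.
  t=1,j=1: stock 209.5500 → up 266.1285 (V=0.0000), down 142.4940 (V=1.0000). Price 0.1769; hedge Δ=-0.0081, bond B=1.8718.
  t=0,j=0: stock 165.0000 → up 209.5500 (V=0.1769), down 112.2000 (V=0.8696). Price 0.2763; hedge Δ=-0.0071, bond B=1.4504.
Check: Δ(0,0)·S0 + B(0,0) = 0.2763 = V0.

(0,0): Delta=-0.0071 Bond=1.4504
(1,0): Delta=0.0000 Bond=0.8696
(1,1): Delta=-0.0081 Bond=1.8718
V0=0.2763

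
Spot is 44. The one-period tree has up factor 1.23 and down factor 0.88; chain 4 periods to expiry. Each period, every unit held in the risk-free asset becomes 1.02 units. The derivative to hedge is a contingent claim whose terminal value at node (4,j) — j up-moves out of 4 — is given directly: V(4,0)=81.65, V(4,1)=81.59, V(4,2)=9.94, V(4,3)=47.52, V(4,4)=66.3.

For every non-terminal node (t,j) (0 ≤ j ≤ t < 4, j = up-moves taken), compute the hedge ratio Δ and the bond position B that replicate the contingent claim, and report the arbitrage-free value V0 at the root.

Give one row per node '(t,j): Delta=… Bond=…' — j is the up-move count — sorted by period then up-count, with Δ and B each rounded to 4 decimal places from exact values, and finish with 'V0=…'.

(0,0): Delta=-1.1590 Bond=98.3063
(1,0): Delta=-2.0143 Bond=133.3907
(1,1): Delta=-0.2411 Bond=50.5949
(2,0): Delta=-2.3590 Bond=147.8046
(2,1): Delta=-1.6444 Bond=118.4394
(2,2): Delta=1.2649 Bond=-48.6423
(3,0): Delta=-0.0057 Bond=80.1969
(3,1): Delta=-4.8846 Bond=256.6064
(3,2): Delta=1.8329 Bond=-82.8891
(3,3): Delta=0.6553 Bond=0.2958
V0=47.3110

Under the risk-neutral measure, an up-move has probability p* = (R−d)/(u−d) = 0.4000 and values discount at R = 1.02.
Terminal payoffs: V(4,0)=81.6500, V(4,1)=81.5900, V(4,2)=9.9400, V(4,3)=47.5200, V(4,4)=66.3000
(3,0): S=29.9848. Δ = (V_up−V_dn)/(S_up−S_dn) = (81.5900−81.6500)/(36.8813−26.3866) = -0.0057. V = [p*·81.5900 + (1−p*)·81.6500]/1.02 = 80.0255. B = V − Δ·S = 80.1969.
(3,1): S=41.9105. Δ = (V_up−V_dn)/(S_up−S_dn) = (9.9400−81.5900)/(51.5499−36.8813) = -4.8846. V = [p*·9.9400 + (1−p*)·81.5900]/1.02 = 51.8922. B = V − Δ·S = 256.6064.
(3,2): S=58.5795. Δ = (V_up−V_dn)/(S_up−S_dn) = (47.5200−9.9400)/(72.0528−51.5499) = 1.8329. V = [p*·47.5200 + (1−p*)·9.9400]/1.02 = 24.4824. B = V − Δ·S = -82.8891.
(3,3): S=81.8781. Δ = (V_up−V_dn)/(S_up−S_dn) = (66.3000−47.5200)/(100.7101−72.0528) = 0.6553. V = [p*·66.3000 + (1−p*)·47.5200]/1.02 = 53.9529. B = V − Δ·S = 0.2958.
(2,0): S=34.0736. Δ = (V_up−V_dn)/(S_up−S_dn) = (51.8922−80.0255)/(41.9105−29.9848) = -2.3590. V = [p*·51.8922 + (1−p*)·80.0255]/1.02 = 67.4237. B = V − Δ·S = 147.8046.
(2,1): S=47.6256. Δ = (V_up−V_dn)/(S_up−S_dn) = (24.4824−51.8922)/(58.5795−41.9105) = -1.6444. V = [p*·24.4824 + (1−p*)·51.8922]/1.02 = 40.1257. B = V − Δ·S = 118.4394.
(2,2): S=66.5676. Δ = (V_up−V_dn)/(S_up−S_dn) = (53.9529−24.4824)/(81.8781−58.5795) = 1.2649. V = [p*·53.9529 + (1−p*)·24.4824]/1.02 = 35.5594. B = V − Δ·S = -48.6423.
(1,0): S=38.7200. Δ = (V_up−V_dn)/(S_up−S_dn) = (40.1257−67.4237)/(47.6256−34.0736) = -2.0143. V = [p*·40.1257 + (1−p*)·67.4237]/1.02 = 55.3966. B = V − Δ·S = 133.3907.
(1,1): S=54.1200. Δ = (V_up−V_dn)/(S_up−S_dn) = (35.5594−40.1257)/(66.5676−47.6256) = -0.2411. V = [p*·35.5594 + (1−p*)·40.1257]/1.02 = 37.5482. B = V − Δ·S = 50.5949.
(0,0): S=44.0000. Δ = (V_up−V_dn)/(S_up−S_dn) = (37.5482−55.3966)/(54.1200−38.7200) = -1.1590. V = [p*·37.5482 + (1−p*)·55.3966]/1.02 = 47.3110. B = V − Δ·S = 98.3063.
Each (Δ,B) replicates both successor values, so the strategy is self-financing and V0 is arbitrage-free.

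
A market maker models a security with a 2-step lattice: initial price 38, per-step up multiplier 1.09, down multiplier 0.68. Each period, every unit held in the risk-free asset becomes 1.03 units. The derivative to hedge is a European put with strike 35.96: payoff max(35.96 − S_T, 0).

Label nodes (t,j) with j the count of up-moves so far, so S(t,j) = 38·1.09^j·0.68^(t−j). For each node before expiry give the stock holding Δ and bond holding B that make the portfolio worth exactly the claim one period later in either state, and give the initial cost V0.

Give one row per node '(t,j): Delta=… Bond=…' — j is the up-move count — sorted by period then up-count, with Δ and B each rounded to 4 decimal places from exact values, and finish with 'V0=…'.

No-arbitrage ⇒ martingale measure with p* = (R−d)/(u−d) = 0.8537.
At expiry t=2: V(2,0)=18.3888, V(2,1)=7.7944, V(2,2)=0.0000
(1,0): S=25.8400. Δ = (V_up−V_dn)/(S_up−S_dn) = (7.7944−18.3888)/(28.1656−17.5712) = -1.0000. V = [p*·7.7944 + (1−p*)·18.3888]/1.03 = 9.0726. B = V − Δ·S = 34.9126.
(1,1): S=41.4200. Δ = (V_up−V_dn)/(S_up−S_dn) = (0.0000−7.7944)/(45.1478−28.1656) = -0.4590. V = [p*·0.0000 + (1−p*)·7.7944]/1.03 = 1.1074. B = V − Δ·S = 20.1182.
(0,0): S=38.0000. Δ = (V_up−V_dn)/(S_up−S_dn) = (1.1074−9.0726)/(41.4200−25.8400) = -0.5112. V = [p*·1.1074 + (1−p*)·9.0726]/1.03 = 2.2069. B = V − Δ·S = 21.6342.
Self-financing check: at every node Δ·S+B equals the discounted successor values.

(0,0): Delta=-0.5112 Bond=21.6342
(1,0): Delta=-1.0000 Bond=34.9126
(1,1): Delta=-0.4590 Bond=20.1182
V0=2.2069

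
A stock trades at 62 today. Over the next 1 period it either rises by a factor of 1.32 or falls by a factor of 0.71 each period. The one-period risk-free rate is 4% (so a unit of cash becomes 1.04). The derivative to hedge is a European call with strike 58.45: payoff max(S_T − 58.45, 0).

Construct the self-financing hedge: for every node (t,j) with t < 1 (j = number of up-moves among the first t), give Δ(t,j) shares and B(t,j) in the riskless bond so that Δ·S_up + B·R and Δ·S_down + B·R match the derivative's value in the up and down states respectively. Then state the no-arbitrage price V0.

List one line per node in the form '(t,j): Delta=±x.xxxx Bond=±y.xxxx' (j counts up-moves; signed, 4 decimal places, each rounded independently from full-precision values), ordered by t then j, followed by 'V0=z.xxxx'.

(0,0): Delta=0.6185 Bond=-26.1773
V0=12.1669

No-arbitrage ⇒ martingale measure with p* = (R−d)/(u−d) = 0.5410.
At expiry t=1: V(1,0)=0.0000, V(1,1)=23.3900
  t=0,j=0: stock 62.0000 → up 81.8400 (V=23.3900), down 44.0200 (V=0.0000). Price 12.1669; hedge Δ=0.6185, bond B=-26.1773.
Self-financing check: at every node Δ·S+B equals the discounted successor values.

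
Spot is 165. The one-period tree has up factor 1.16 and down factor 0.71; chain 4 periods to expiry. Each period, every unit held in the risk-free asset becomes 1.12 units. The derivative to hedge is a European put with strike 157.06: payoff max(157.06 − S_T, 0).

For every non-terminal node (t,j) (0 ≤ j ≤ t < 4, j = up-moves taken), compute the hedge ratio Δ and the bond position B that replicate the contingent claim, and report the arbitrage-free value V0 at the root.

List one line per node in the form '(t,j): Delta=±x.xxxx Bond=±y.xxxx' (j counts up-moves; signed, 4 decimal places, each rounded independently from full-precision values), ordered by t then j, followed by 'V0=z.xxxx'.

(0,0): Delta=-0.1050 Bond=18.5948
(1,0): Delta=-0.6761 Bond=87.7410
(1,1): Delta=-0.0708 Bond=14.2980
(2,0): Delta=-1.0000 Bond=125.2073
(2,1): Delta=-0.6568 Bond=95.6419
(2,2): Delta=-0.0359 Bond=8.2451
(3,0): Delta=-1.0000 Bond=140.2321
(3,1): Delta=-1.0000 Bond=140.2321
(3,2): Delta=-0.6363 Bond=103.8884
(3,3): Delta=0.0000 Bond=0.0000
V0=1.2775

Since d<R<u, set p* = (R−d)/(u−d) = 0.9111; price each node as the discounted p*-expectation of its children.
Payoff layer (t=4): V(4,0)=115.1307, V(4,1)=88.5558, V(4,2)=45.1377, V(4,3)=0.0000, V(4,4)=0.0000
Node (3,0) S=59.0553: V=(p*·88.5558+(1−p*)·115.1307)/1.12=81.1768; Δ=(88.5558−115.1307)/(68.5042−41.9293)=-1.0000; B=V−Δ·S=140.2321
Node (3,1) S=96.4847: V=(p*·45.1377+(1−p*)·88.5558)/1.12=43.7474; Δ=(45.1377−88.5558)/(111.9223−68.5042)=-1.0000; B=V−Δ·S=140.2321
Node (3,2) S=157.6370: V=(p*·0.0000+(1−p*)·45.1377)/1.12=3.5824; Δ=(0.0000−45.1377)/(182.8590−111.9223)=-0.6363; B=V−Δ·S=103.8884
Node (3,3) S=257.5478: V=(p*·0.0000+(1−p*)·0.0000)/1.12=0.0000; Δ=(0.0000−0.0000)/(298.7555−182.8590)=0.0000; B=V−Δ·S=0.0000
Node (2,0) S=83.1765: V=(p*·43.7474+(1−p*)·81.1768)/1.12=42.0308; Δ=(43.7474−81.1768)/(96.4847−59.0553)=-1.0000; B=V−Δ·S=125.2073
Node (2,1) S=135.8940: V=(p*·3.5824+(1−p*)·43.7474)/1.12=6.3862; Δ=(3.5824−43.7474)/(157.6370−96.4847)=-0.6568; B=V−Δ·S=95.6419
Node (2,2) S=222.0240: V=(p*·0.0000+(1−p*)·3.5824)/1.12=0.2843; Δ=(0.0000−3.5824)/(257.5478−157.6370)=-0.0359; B=V−Δ·S=8.2451
Node (1,0) S=117.1500: V=(p*·6.3862+(1−p*)·42.0308)/1.12=8.5309; Δ=(6.3862−42.0308)/(135.8940−83.1765)=-0.6761; B=V−Δ·S=87.7410
Node (1,1) S=191.4000: V=(p*·0.2843+(1−p*)·6.3862)/1.12=0.7381; Δ=(0.2843−6.3862)/(222.0240−135.8940)=-0.0708; B=V−Δ·S=14.2980
Node (0,0) S=165.0000: V=(p*·0.7381+(1−p*)·8.5309)/1.12=1.2775; Δ=(0.7381−8.5309)/(191.4000−117.1500)=-0.1050; B=V−Δ·S=18.5948
The time-0 hedge costs 1.2775, which is the no-arbitrage price.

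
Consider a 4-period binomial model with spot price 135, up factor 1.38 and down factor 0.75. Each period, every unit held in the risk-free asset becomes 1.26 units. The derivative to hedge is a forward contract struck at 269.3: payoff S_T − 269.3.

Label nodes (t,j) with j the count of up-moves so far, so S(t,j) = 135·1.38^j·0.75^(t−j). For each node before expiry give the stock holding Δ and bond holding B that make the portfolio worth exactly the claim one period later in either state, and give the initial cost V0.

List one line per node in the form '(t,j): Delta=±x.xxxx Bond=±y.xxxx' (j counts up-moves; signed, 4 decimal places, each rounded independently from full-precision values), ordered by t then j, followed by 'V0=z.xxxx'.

Since d<R<u, set p* = (R−d)/(u−d) = 0.8095; price each node as the discounted p*-expectation of its children.
Payoff layer (t=4): V(4,0)=-226.5852, V(4,1)=-190.7047, V(4,2)=-124.6846, V(4,3)=-3.2077, V(4,4)=220.3098
  t=3,j=0: stock 56.9531 → up 78.5953 (V=-190.7047), down 42.7148 (V=-226.5852). Price -156.7770; hedge Δ=1.0000, bond B=-213.7302.
  t=3,j=1: stock 104.7937 → up 144.6154 (V=-124.6846), down 78.5953 (V=-190.7047). Price -108.9364; hedge Δ=1.0000, bond B=-213.7302.
  t=3,j=2: stock 192.8205 → up 266.0923 (V=-3.2077), down 144.6154 (V=-124.6846). Price -20.9097; hedge Δ=1.0000, bond B=-213.7302.
  t=3,j=3: stock 354.7897 → up 489.6098 (V=220.3098), down 266.0923 (V=-3.2077). Price 141.0596; hedge Δ=1.0000, bond B=-213.7302.
  t=2,j=0: stock 75.9375 → up 104.7937 (V=-108.9364), down 56.9531 (V=-156.7770). Price -93.6896; hedge Δ=1.0000, bond B=-169.6271.
  t=2,j=1: stock 139.7250 → up 192.8205 (V=-20.9097), down 104.7937 (V=-108.9364). Price -29.9021; hedge Δ=1.0000, bond B=-169.6271.
  t=2,j=2: stock 257.0940 → up 354.7897 (V=141.0596), down 192.8205 (V=-20.9097). Price 87.4669; hedge Δ=1.0000, bond B=-169.6271.
  t=1,j=0: stock 101.2500 → up 139.7250 (V=-29.9021), down 75.9375 (V=-93.6896). Price -33.3747; hedge Δ=1.0000, bond B=-134.6247.
  t=1,j=1: stock 186.3000 → up 257.0940 (V=87.4669), down 139.7250 (V=-29.9021). Price 51.6753; hedge Δ=1.0000, bond B=-134.6247.
  t=0,j=0: stock 135.0000 → up 186.3000 (V=51.6753), down 101.2500 (V=-33.3747). Price 28.1550; hedge Δ=1.0000, bond B=-106.8450.
Each (Δ,B) replicates both successor values, so the strategy is self-financing and V0 is arbitrage-free.

(0,0): Delta=1.0000 Bond=-106.8450
(1,0): Delta=1.0000 Bond=-134.6247
(1,1): Delta=1.0000 Bond=-134.6247
(2,0): Delta=1.0000 Bond=-169.6271
(2,1): Delta=1.0000 Bond=-169.6271
(2,2): Delta=1.0000 Bond=-169.6271
(3,0): Delta=1.0000 Bond=-213.7302
(3,1): Delta=1.0000 Bond=-213.7302
(3,2): Delta=1.0000 Bond=-213.7302
(3,3): Delta=1.0000 Bond=-213.7302
V0=28.1550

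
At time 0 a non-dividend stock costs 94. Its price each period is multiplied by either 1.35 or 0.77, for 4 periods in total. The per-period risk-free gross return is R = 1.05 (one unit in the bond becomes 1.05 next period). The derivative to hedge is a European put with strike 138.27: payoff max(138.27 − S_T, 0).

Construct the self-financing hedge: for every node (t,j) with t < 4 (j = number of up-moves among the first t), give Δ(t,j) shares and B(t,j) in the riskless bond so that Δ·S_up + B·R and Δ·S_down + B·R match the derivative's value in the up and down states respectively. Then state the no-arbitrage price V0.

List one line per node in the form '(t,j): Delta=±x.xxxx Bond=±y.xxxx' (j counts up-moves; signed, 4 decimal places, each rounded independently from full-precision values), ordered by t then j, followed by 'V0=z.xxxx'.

Risk-neutral probability p* = (R−d)/(u−d) = (1.05−0.77)/(1.35−0.77) = 0.4828.
Terminal values V(4,·): V(4,0)=105.2261, V(4,1)=80.3360, V(4,2)=36.6973, V(4,3)=0.0000, V(4,4)=0.0000
  t=3,j=0: stock 42.9141 → up 57.9340 (V=80.3360), down 33.0439 (V=105.2261). Price 88.7716; hedge Δ=-1.0000, bond B=131.6857.
  t=3,j=1: stock 75.2390 → up 101.5727 (V=36.6973), down 57.9340 (V=80.3360). Price 56.4467; hedge Δ=-1.0000, bond B=131.6857.
  t=3,j=2: stock 131.9126 → up 178.0819 (V=0.0000), down 101.5727 (V=36.6973). Price 18.0775; hedge Δ=-0.4796, bond B=81.3488.
  t=3,j=3: stock 231.2753 → up 312.2216 (V=0.0000), down 178.0819 (V=0.0000). Price 0.0000; hedge Δ=0.0000, bond B=0.0000.
  t=2,j=0: stock 55.7326 → up 75.2390 (V=56.4467), down 42.9141 (V=88.7716). Price 69.6824; hedge Δ=-1.0000, bond B=125.4150.
  t=2,j=1: stock 97.7130 → up 131.9126 (V=18.0775), down 75.2390 (V=56.4467). Price 36.1178; hedge Δ=-0.6770, bond B=102.2715.
  t=2,j=2: stock 171.3150 → up 231.2753 (V=0.0000), down 131.9126 (V=18.0775). Price 8.9052; hedge Δ=-0.1819, bond B=40.0733.
  t=1,j=0: stock 72.3800 → up 97.7130 (V=36.1178), down 55.7326 (V=69.6824). Price 50.9322; hedge Δ=-0.7995, bond B=108.8022.
  t=1,j=1: stock 126.9000 → up 171.3150 (V=8.9052), down 97.7130 (V=36.1178). Price 21.8863; hedge Δ=-0.3697, bond B=68.8046.
  t=0,j=0: stock 94.0000 → up 126.9000 (V=21.8863), down 72.3800 (V=50.9322). Price 35.1524; hedge Δ=-0.5328, bond B=85.2314.
Self-financing check: at every node Δ·S+B equals the discounted successor values.

(0,0): Delta=-0.5328 Bond=85.2314
(1,0): Delta=-0.7995 Bond=108.8022
(1,1): Delta=-0.3697 Bond=68.8046
(2,0): Delta=-1.0000 Bond=125.4150
(2,1): Delta=-0.6770 Bond=102.2715
(2,2): Delta=-0.1819 Bond=40.0733
(3,0): Delta=-1.0000 Bond=131.6857
(3,1): Delta=-1.0000 Bond=131.6857
(3,2): Delta=-0.4796 Bond=81.3488
(3,3): Delta=0.0000 Bond=0.0000
V0=35.1524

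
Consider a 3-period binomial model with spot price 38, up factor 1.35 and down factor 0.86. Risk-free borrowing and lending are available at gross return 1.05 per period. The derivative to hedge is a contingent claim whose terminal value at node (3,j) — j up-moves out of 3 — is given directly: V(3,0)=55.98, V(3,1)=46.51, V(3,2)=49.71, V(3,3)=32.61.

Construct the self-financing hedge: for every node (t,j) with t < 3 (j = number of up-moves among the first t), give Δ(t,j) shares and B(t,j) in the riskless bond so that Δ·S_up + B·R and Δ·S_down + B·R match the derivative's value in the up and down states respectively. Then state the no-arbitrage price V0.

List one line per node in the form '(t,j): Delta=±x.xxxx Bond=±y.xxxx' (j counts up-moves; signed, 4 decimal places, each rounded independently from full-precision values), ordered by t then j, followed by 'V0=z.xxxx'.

(0,0): Delta=-0.2241 Bond=50.6355
(1,0): Delta=-0.2710 Bond=54.6995
(1,1): Delta=-0.1770 Bond=50.7480
(2,0): Delta=-0.6877 Bond=69.1436
(2,1): Delta=0.1480 Bond=38.9464
(2,2): Delta=-0.5039 Bond=75.9259
V0=42.1178

Risk-neutral probability p* = (R−d)/(u−d) = (1.05−0.86)/(1.35−0.86) = 0.3878.
Terminal payoffs: V(3,0)=55.9800, V(3,1)=46.5100, V(3,2)=49.7100, V(3,3)=32.6100
Node (2,0) S=28.1048: V=(p*·46.5100+(1−p*)·55.9800)/1.05=49.8171; Δ=(46.5100−55.9800)/(37.9415−24.1701)=-0.6877; B=V−Δ·S=69.1436
Node (2,1) S=44.1180: V=(p*·49.7100+(1−p*)·46.5100)/1.05=45.4770; Δ=(49.7100−46.5100)/(59.5593−37.9415)=0.1480; B=V−Δ·S=38.9464
Node (2,2) S=69.2550: V=(p*·32.6100+(1−p*)·49.7100)/1.05=41.0280; Δ=(32.6100−49.7100)/(93.4943−59.5593)=-0.5039; B=V−Δ·S=75.9259
Node (1,0) S=32.6800: V=(p*·45.4770+(1−p*)·49.8171)/1.05=45.8421; Δ=(45.4770−49.8171)/(44.1180−28.1048)=-0.2710; B=V−Δ·S=54.6995
Node (1,1) S=51.3000: V=(p*·41.0280+(1−p*)·45.4770)/1.05=41.6684; Δ=(41.0280−45.4770)/(69.2550−44.1180)=-0.1770; B=V−Δ·S=50.7480
Node (0,0) S=38.0000: V=(p*·41.6684+(1−p*)·45.8421)/1.05=42.1178; Δ=(41.6684−45.8421)/(51.3000−32.6800)=-0.2241; B=V−Δ·S=50.6355
Check: Δ(0,0)·S0 + B(0,0) = 42.1178 = V0.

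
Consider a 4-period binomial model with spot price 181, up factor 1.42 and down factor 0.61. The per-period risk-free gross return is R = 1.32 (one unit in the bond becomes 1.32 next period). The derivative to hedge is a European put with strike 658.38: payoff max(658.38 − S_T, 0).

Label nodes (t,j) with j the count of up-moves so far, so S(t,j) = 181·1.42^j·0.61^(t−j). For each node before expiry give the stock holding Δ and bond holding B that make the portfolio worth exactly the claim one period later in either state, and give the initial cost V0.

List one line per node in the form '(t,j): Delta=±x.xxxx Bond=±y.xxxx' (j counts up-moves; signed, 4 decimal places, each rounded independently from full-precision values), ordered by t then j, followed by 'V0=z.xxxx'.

(0,0): Delta=-0.8451 Bond=203.9066
(1,0): Delta=-1.0000 Bond=286.2562
(1,1): Delta=-0.8358 Bond=266.7484
(2,0): Delta=-1.0000 Bond=377.8581
(2,1): Delta=-1.0000 Bond=377.8581
(2,2): Delta=-0.8258 Bond=348.4810
(3,0): Delta=-1.0000 Bond=498.7727
(3,1): Delta=-1.0000 Bond=498.7727
(3,2): Delta=-1.0000 Bond=498.7727
(3,3): Delta=-0.8153 Bond=454.5333
V0=50.9385

Under the risk-neutral measure, an up-move has probability p* = (R−d)/(u−d) = 0.8765 and values discount at R = 1.32.
Terminal payoffs: V(4,0)=633.3190, V(4,1)=600.0413, V(4,2)=522.5753, V(4,3)=342.2444, V(4,4)=0.0000
Node (3,0) S=41.0836: V=(p*·600.0413+(1−p*)·633.3190)/1.32=457.6892; Δ=(600.0413−633.3190)/(58.3387−25.0610)=-1.0000; B=V−Δ·S=498.7727
Node (3,1) S=95.6371: V=(p*·522.5753+(1−p*)·600.0413)/1.32=403.1356; Δ=(522.5753−600.0413)/(135.8047−58.3387)=-1.0000; B=V−Δ·S=498.7727
Node (3,2) S=222.6307: V=(p*·342.2444+(1−p*)·522.5753)/1.32=276.1420; Δ=(342.2444−522.5753)/(316.1356−135.8047)=-1.0000; B=V−Δ·S=498.7727
Node (3,3) S=518.2551: V=(p*·0.0000+(1−p*)·342.2444)/1.32=32.0094; Δ=(0.0000−342.2444)/(735.9223−316.1356)=-0.8153; B=V−Δ·S=454.5333
Node (2,0) S=67.3501: V=(p*·403.1356+(1−p*)·457.6892)/1.32=310.5080; Δ=(403.1356−457.6892)/(95.6371−41.0836)=-1.0000; B=V−Δ·S=377.8581
Node (2,1) S=156.7822: V=(p*·276.1420+(1−p*)·403.1356)/1.32=221.0759; Δ=(276.1420−403.1356)/(222.6307−95.6371)=-1.0000; B=V−Δ·S=377.8581
Node (2,2) S=364.9684: V=(p*·32.0094+(1−p*)·276.1420)/1.32=47.0827; Δ=(32.0094−276.1420)/(518.2551−222.6307)=-0.8258; B=V−Δ·S=348.4810
Node (1,0) S=110.4100: V=(p*·221.0759+(1−p*)·310.5080)/1.32=175.8462; Δ=(221.0759−310.5080)/(156.7822−67.3501)=-1.0000; B=V−Δ·S=286.2562
Node (1,1) S=257.0200: V=(p*·47.0827+(1−p*)·221.0759)/1.32=51.9420; Δ=(47.0827−221.0759)/(364.9684−156.7822)=-0.8358; B=V−Δ·S=266.7484
Node (0,0) S=181.0000: V=(p*·51.9420+(1−p*)·175.8462)/1.32=50.9385; Δ=(51.9420−175.8462)/(257.0200−110.4100)=-0.8451; B=V−Δ·S=203.9066
The time-0 hedge costs 50.9385, which is the no-arbitrage price.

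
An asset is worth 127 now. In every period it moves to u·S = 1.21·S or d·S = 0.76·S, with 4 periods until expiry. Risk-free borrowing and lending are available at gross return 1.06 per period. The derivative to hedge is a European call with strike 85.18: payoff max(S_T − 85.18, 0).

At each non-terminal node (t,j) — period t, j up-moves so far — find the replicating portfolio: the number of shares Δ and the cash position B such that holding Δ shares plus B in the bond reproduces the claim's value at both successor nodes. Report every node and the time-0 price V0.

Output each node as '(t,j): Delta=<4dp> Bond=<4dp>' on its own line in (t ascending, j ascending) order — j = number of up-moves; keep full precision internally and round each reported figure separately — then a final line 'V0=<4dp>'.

Since d<R<u, set p* = (R−d)/(u−d) = 0.6667; price each node as the discounted p*-expectation of its children.
Terminal values V(4,·): V(4,0)=0.0000, V(4,1)=0.0000, V(4,2)=22.2193, V(4,3)=85.8111, V(4,4)=187.0558
(3,0): S=55.7500. Δ = (V_up−V_dn)/(S_up−S_dn) = (0.0000−0.0000)/(67.4574−42.3700) = 0.0000. V = [p*·0.0000 + (1−p*)·0.0000]/1.06 = 0.0000. B = V − Δ·S = 0.0000.
(3,1): S=88.7598. Δ = (V_up−V_dn)/(S_up−S_dn) = (22.2193−0.0000)/(107.3993−67.4574) = 0.5563. V = [p*·22.2193 + (1−p*)·0.0000]/1.06 = 13.9744. B = V − Δ·S = -35.4019.
(3,2): S=141.3149. Δ = (V_up−V_dn)/(S_up−S_dn) = (85.8111−22.2193)/(170.9911−107.3993) = 1.0000. V = [p*·85.8111 + (1−p*)·22.2193]/1.06 = 60.9564. B = V − Δ·S = -80.3585.
(3,3): S=224.9882. Δ = (V_up−V_dn)/(S_up−S_dn) = (187.0558−85.8111)/(272.2358−170.9911) = 1.0000. V = [p*·187.0558 + (1−p*)·85.8111]/1.06 = 144.6298. B = V − Δ·S = -80.3585.
(2,0): S=73.3552. Δ = (V_up−V_dn)/(S_up−S_dn) = (13.9744−0.0000)/(88.7598−55.7500) = 0.4233. V = [p*·13.9744 + (1−p*)·0.0000]/1.06 = 8.7890. B = V − Δ·S = -22.2653.
(2,1): S=116.7892. Δ = (V_up−V_dn)/(S_up−S_dn) = (60.9564−13.9744)/(141.3149−88.7598) = 0.8940. V = [p*·60.9564 + (1−p*)·13.9744]/1.06 = 42.7319. B = V − Δ·S = -61.6726.
(2,2): S=185.9407. Δ = (V_up−V_dn)/(S_up−S_dn) = (144.6298−60.9564)/(224.9882−141.3149) = 1.0000. V = [p*·144.6298 + (1−p*)·60.9564]/1.06 = 110.1308. B = V − Δ·S = -75.8099.
(1,0): S=96.5200. Δ = (V_up−V_dn)/(S_up−S_dn) = (42.7319−8.7890)/(116.7892−73.3552) = 0.7815. V = [p*·42.7319 + (1−p*)·8.7890]/1.06 = 29.6392. B = V − Δ·S = -45.7895.
(1,1): S=153.6700. Δ = (V_up−V_dn)/(S_up−S_dn) = (110.1308−42.7319)/(185.9407−116.7892) = 0.9747. V = [p*·110.1308 + (1−p*)·42.7319]/1.06 = 82.7023. B = V − Δ·S = -67.0731.
(0,0): S=127.0000. Δ = (V_up−V_dn)/(S_up−S_dn) = (82.7023−29.6392)/(153.6700−96.5200) = 0.9285. V = [p*·82.7023 + (1−p*)·29.6392]/1.06 = 61.3346. B = V − Δ·S = -56.5835.
Each (Δ,B) replicates both successor values, so the strategy is self-financing and V0 is arbitrage-free.

(0,0): Delta=0.9285 Bond=-56.5835
(1,0): Delta=0.7815 Bond=-45.7895
(1,1): Delta=0.9747 Bond=-67.0731
(2,0): Delta=0.4233 Bond=-22.2653
(2,1): Delta=0.8940 Bond=-61.6726
(2,2): Delta=1.0000 Bond=-75.8099
(3,0): Delta=0.0000 Bond=0.0000
(3,1): Delta=0.5563 Bond=-35.4019
(3,2): Delta=1.0000 Bond=-80.3585
(3,3): Delta=1.0000 Bond=-80.3585
V0=61.3346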